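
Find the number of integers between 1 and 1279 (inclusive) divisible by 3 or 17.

Multiples of 3: 426. Multiples of 17: 75. Of both (lcm=51): 25.
By inclusion-exclusion: 426 + 75 - 25.

Final answer: 476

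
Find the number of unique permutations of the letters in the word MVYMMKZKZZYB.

Letters (B:1, K:2, M:3, V:1, Y:2, Z:3). Total letters: 12.
Permutations = 12!/(3! x 3! x 2! x 2!).

Final answer: 3326400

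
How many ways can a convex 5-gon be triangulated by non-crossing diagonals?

The structures are counted by the Catalan number C_n. Here n = 5 - 2 = 3.
C_n = C(2n,n)/(n+1), so C_{3} = C(6,3)/4 = 20/4.

Final answer: C_{3} = 5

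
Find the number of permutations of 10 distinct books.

The number of ways to arrange 10 distinct objects is 10!.

Final answer: 10! = 3628800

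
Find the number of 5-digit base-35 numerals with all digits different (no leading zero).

First digit: 34 (nonzero). Second: 34 (not first). Third: 33, etc.
Total: 34 x 34 x 33 x 32 x 31.

Final answer: 37842816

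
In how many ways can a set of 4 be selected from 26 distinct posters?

C(26,4) = 26!/(4! x 22!).

Final answer: \binom{26}{4} = 14950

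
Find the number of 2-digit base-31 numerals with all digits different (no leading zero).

The leading digit has 30 choices (anything but zero); the next has 30 (anything but the first), then 29, and so on, one fewer each time.
Total: 30 x 30.

Final answer: 900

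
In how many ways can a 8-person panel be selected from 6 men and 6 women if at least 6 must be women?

Sum over valid woman counts:
C(6,6)C(6,2).

Final answer: 15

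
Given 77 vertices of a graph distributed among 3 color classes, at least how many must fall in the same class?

By pigeonhole with 77 objects and 3 categories: ceiling(77/3).

Final answer: 26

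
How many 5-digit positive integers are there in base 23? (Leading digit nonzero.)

In base 23, the leading digit has 22 choices (1..22); each of the remaining 4 digits has 23 choices.
Total: 22 x 23^4.

Final answer: 6156502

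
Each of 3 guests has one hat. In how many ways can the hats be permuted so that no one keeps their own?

Use the recurrence D(n) = (n-1)(D(n-1) + D(n-2)) with D(0)=1, D(1)=0.
D(2) = 1 x (0 + 1) = 1
D(3) = 2 x (D(2) + D(1)) = 2 x (1 + 0)

Final answer: D(3) = 2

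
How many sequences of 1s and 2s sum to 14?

Let f(n) count the ways. The last step is size 1 or 2, so f(n) = f(n-1) + f(n-2) with f(1)=1, f(2)=2.
Building up term by term: f(1)=1, f(2)=2, f(3)=3, f(4)=5, f(5)=8, f(6)=13, f(7)=21, f(8)=34, f(9)=55, f(10)=89, f(11)=144, f(12)=233, f(13)=377, f(14)=610.

Final answer: 610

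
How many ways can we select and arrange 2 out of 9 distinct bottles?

P(9,2) = 9!/(9-2)! = 9!/7!.

Final answer: P(9,2) = 72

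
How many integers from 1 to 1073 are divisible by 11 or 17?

Multiples of 11: 97. Multiples of 17: 63. Of both (lcm=187): 5.
By inclusion-exclusion: 97 + 63 - 5.

Final answer: 155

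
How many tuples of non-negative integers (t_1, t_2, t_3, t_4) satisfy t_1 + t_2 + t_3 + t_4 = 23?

Stars and bars with 23 stars and 3 bars:
C(23+4-1, 4-1) = C(26,3).

Final answer: C(26,3) = 2600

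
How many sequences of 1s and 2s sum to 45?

Let f(n) be the number of climbs. Removing the last move (1 or 2 steps) gives f(n) = f(n-1) + f(n-2); base cases f(1)=1, f(2)=2.
Computing successive values: f(1)=1, f(2)=2, f(3)=3, f(4)=5, f(5)=8, f(6)=13, f(7)=21, f(8)=34, f(9)=55, f(10)=89, f(11)=144, f(12)=233, f(13)=377, f(14)=610, f(15)=987, f(16)=1597, f(17)=2584, f(18)=4181, f(19)=6765, f(20)=10946, f(21)=17711, f(22)=28657, f(23)=46368, f(24)=75025, f(25)=121393, f(26)=196418, f(27)=317811, f(28)=514229, f(29)=832040, f(30)=1346269, f(31)=2178309, f(32)=3524578, f(33)=5702887, f(34)=9227465, f(35)=14930352, f(36)=24157817, f(37)=39088169, f(38)=63245986, f(39)=102334155, f(40)=165580141, f(41)=267914296, f(42)=433494437, f(43)=701408733, f(44)=1134903170, f(45)=1836311903.

Final answer: 1836311903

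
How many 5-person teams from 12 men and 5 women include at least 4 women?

Sum over valid woman counts:
C(5,4)C(12,1) = 60
C(5,5)C(12,0) = 1
Total: 60 + 1.

Final answer: 61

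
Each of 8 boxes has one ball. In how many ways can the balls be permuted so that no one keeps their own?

Derangements satisfy D(n) = (n-1)(D(n-1) + D(n-2)), starting from D(0)=1, D(1)=0.
D(2) = 1 x (0 + 1) = 1
D(3) = 2 x (1 + 0) = 2
D(4) = 3 x (2 + 1) = 9
D(5) = 4 x (9 + 2) = 44
D(6) = 5 x (44 + 9) = 265
D(7) = 6 x (265 + 44) = 1854
D(8) = 7 x (D(7) + D(6)) = 7 x (1854 + 265)

Final answer: D(8) = 14833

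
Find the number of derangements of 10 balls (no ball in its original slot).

D(n) = (n-1)(D(n-1) + D(n-2)), D(0)=1, D(1)=0.
D(2) = 1 x (0 + 1) = 1
D(3) = 2 x (1 + 0) = 2
D(4) = 3 x (2 + 1) = 9
D(5) = 4 x (9 + 2) = 44
D(6) = 5 x (44 + 9) = 265
D(7) = 6 x (265 + 44) = 1854
D(8) = 7 x (1854 + 265) = 14833
D(9) = 8 x (14833 + 1854) = 133496
D(10) = 9 x (D(9) + D(8)) = 9 x (133496 + 14833)

Final answer: D(10) = 1334961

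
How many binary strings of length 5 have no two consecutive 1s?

A valid string ends in 0 (append to any length-(n-1) valid string) or in 01 (append to any length-(n-2) valid string), so a(n) = a(n-1) + a(n-2) with a(1)=2, a(2)=3.
Building up term by term: a(1)=2, a(2)=3, a(3)=5, a(4)=8, a(5)=13.

Final answer: 13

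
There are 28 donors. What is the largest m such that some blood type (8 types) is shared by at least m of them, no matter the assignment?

There are 8 possible values for blood type (8 types). With 28 donors and 8 categories, by pigeonhole: ceiling(28/8).

Final answer: 4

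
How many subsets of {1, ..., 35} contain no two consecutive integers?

Let a(n) count such subsets of {1, ..., n}. Either n is excluded (a(n-1) ways) or n is included, forcing n-1 out (a(n-2) ways), so a(n) = a(n-1) + a(n-2) with a(1)=2, a(2)=3.
Computing successive values: a(1)=2, a(2)=3, a(3)=5, a(4)=8, a(5)=13, a(6)=21, a(7)=34, a(8)=55, a(9)=89, a(10)=144, a(11)=233, a(12)=377, a(13)=610, a(14)=987, a(15)=1597, a(16)=2584, a(17)=4181, a(18)=6765, a(19)=10946, a(20)=17711, a(21)=28657, a(22)=46368, a(23)=75025, a(24)=121393, a(25)=196418, a(26)=317811, a(27)=514229, a(28)=832040, a(29)=1346269, a(30)=2178309, a(31)=3524578, a(32)=5702887, a(33)=9227465, a(34)=14930352, a(35)=24157817.

Final answer: 24157817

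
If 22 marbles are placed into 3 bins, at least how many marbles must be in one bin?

By the pigeonhole principle: ceiling(22/3).

Final answer: 8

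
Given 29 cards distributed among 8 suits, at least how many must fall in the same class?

By pigeonhole with 29 objects and 8 categories: ceiling(29/8).

Final answer: 4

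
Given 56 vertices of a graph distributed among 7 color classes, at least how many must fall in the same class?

By pigeonhole with 56 objects and 7 categories: ceiling(56/7).

Final answer: 8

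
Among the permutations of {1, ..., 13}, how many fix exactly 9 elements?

Choose which 9 elements are fixed: C(13,9) = 715.
Derange the remaining 4 using D(j) = (j-1)(D(j-1) + D(j-2)), D(0)=1, D(1)=0: D(2)=1, D(3)=2, D(4)=9.
Total: 715 x 9.

Final answer: C(13,9) D(4) = 6435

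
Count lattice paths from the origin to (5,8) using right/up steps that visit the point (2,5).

Paths (0,0)->(2,5): C(7,5) = 21.
Paths (2,5)->(5,8): C(6,3) = 20.
By multiplication principle: 21 x 20.

Final answer: 420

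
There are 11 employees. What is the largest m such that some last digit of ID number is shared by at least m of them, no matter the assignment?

There are 10 possible values for last digit of ID number. With 11 employees and 10 categories, by pigeonhole: ceiling(11/10).

Final answer: 2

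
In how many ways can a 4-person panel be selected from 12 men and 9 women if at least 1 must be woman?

Sum over valid woman counts:
C(9,1)C(12,3) = 1980
C(9,2)C(12,2) = 2376
C(9,3)C(12,1) = 1008
C(9,4)C(12,0) = 126
Total: 1980 + 2376 + 1008 + 126.

Final answer: 5490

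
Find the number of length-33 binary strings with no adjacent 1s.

A valid string ends in 0 (append to any length-(n-1) valid string) or in 01 (append to any length-(n-2) valid string), so a(n) = a(n-1) + a(n-2) with a(1)=2, a(2)=3.
Building up term by term: a(1)=2, a(2)=3, a(3)=5, a(4)=8, a(5)=13, a(6)=21, a(7)=34, a(8)=55, a(9)=89, a(10)=144, a(11)=233, a(12)=377, a(13)=610, a(14)=987, a(15)=1597, a(16)=2584, a(17)=4181, a(18)=6765, a(19)=10946, a(20)=17711, a(21)=28657, a(22)=46368, a(23)=75025, a(24)=121393, a(25)=196418, a(26)=317811, a(27)=514229, a(28)=832040, a(29)=1346269, a(30)=2178309, a(31)=3524578, a(32)=5702887, a(33)=9227465.

Final answer: 9227465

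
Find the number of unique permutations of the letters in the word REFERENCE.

Letters (C:1, E:4, F:1, N:1, R:2). Total letters: 9.
Permutations = 9!/(4! x 2!).

Final answer: 7560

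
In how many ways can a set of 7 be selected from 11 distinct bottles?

C(11,7) = 11!/(7! x 4!).

Final answer: \binom{11}{7} = 330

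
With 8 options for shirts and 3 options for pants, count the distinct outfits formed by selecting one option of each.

By the multiplication principle: 8 x 3.

Final answer: 24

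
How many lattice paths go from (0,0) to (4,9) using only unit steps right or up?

Each path has 4 right steps and 9 up steps in some order (13 steps total).
Choose which 9 of the 13 steps are up: C(13,9).

Final answer: C(13,9) = 715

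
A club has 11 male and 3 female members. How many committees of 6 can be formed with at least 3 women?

Sum over valid woman counts:
C(3,3)C(11,3).

Final answer: 165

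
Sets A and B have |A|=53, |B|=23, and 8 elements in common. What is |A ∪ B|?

|A union B| = |A| + |B| - |A intersect B| = 53 + 23 - 8.

Final answer: 68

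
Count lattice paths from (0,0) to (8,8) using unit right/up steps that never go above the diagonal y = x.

Total monotonic paths to (8,8): C(16,8) = 12870.
A path is bad iff it touches y = x + 1; reflecting its initial segment maps bad paths bijectively onto all paths to (7,9), of which there are C(16,9) = 11440.
Valid Dyck paths: 12870 - 11440.
(Check: C(16,8) - C(16,9) = C(16,8)/9, the Catalan number C_{8}.)

Final answer: C_{8} = 1430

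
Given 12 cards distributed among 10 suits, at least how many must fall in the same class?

By pigeonhole with 12 objects and 10 categories: ceiling(12/10).

Final answer: 2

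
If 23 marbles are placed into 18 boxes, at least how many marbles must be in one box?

By the pigeonhole principle: ceiling(23/18).

Final answer: 2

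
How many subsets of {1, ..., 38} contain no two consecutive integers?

Let a(n) count such subsets of {1, ..., n}. Either n is excluded (a(n-1) ways) or n is included, forcing n-1 out (a(n-2) ways), so a(n) = a(n-1) + a(n-2) with a(1)=2, a(2)=3.
Iterating the recurrence: a(1)=2, a(2)=3, a(3)=5, a(4)=8, a(5)=13, a(6)=21, a(7)=34, a(8)=55, a(9)=89, a(10)=144, a(11)=233, a(12)=377, a(13)=610, a(14)=987, a(15)=1597, a(16)=2584, a(17)=4181, a(18)=6765, a(19)=10946, a(20)=17711, a(21)=28657, a(22)=46368, a(23)=75025, a(24)=121393, a(25)=196418, a(26)=317811, a(27)=514229, a(28)=832040, a(29)=1346269, a(30)=2178309, a(31)=3524578, a(32)=5702887, a(33)=9227465, a(34)=14930352, a(35)=24157817, a(36)=39088169, a(37)=63245986, a(38)=102334155.

Final answer: 102334155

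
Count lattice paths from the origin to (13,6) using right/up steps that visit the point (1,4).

Paths (0,0)->(1,4): C(5,4) = 5.
Paths (1,4)->(13,6): C(14,2) = 91.
By multiplication principle: 5 x 91.

Final answer: 455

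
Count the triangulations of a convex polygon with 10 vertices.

This is a standard Catalan-number count: the answer is C_n. Here n = 10 - 2 = 8.
Using C_0 = 1 and C_(k+1) = C_k x 2(2k+1)/(k+2), build up term by term: C_1=1, C_2=2, C_3=5, C_4=14, C_5=42, C_6=132, C_7=429, C_8=1430.

Final answer: C_{8} = 1430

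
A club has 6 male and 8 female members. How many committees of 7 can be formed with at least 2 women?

Sum over valid woman counts:
C(8,2)C(6,5) = 168
C(8,3)C(6,4) = 840
C(8,4)C(6,3) = 1400
C(8,5)C(6,2) = 840
C(8,6)C(6,1) = 168
C(8,7)C(6,0) = 8
Total: 168 + 840 + 1400 + 840 + 168 + 8.

Final answer: 3424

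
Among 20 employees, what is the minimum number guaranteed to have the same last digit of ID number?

There are 10 possible values for last digit of ID number. With 20 employees and 10 categories, by pigeonhole: ceiling(20/10).

Final answer: 2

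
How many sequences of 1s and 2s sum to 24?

Let f(n) be the number of climbs. Removing the last move (1 or 2 steps) gives f(n) = f(n-1) + f(n-2); base cases f(1)=1, f(2)=2.
Building up term by term: f(1)=1, f(2)=2, f(3)=3, f(4)=5, f(5)=8, f(6)=13, f(7)=21, f(8)=34, f(9)=55, f(10)=89, f(11)=144, f(12)=233, f(13)=377, f(14)=610, f(15)=987, f(16)=1597, f(17)=2584, f(18)=4181, f(19)=6765, f(20)=10946, f(21)=17711, f(22)=28657, f(23)=46368, f(24)=75025.

Final answer: 75025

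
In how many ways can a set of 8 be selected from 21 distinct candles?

C(21,8) = 21!/(8! x (21-8)!).

Final answer: C(21,8) = 203490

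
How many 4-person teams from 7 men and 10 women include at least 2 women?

Sum over valid woman counts:
C(10,2)C(7,2) = 945
C(10,3)C(7,1) = 840
C(10,4)C(7,0) = 210
Total: 945 + 840 + 210.

Final answer: 1995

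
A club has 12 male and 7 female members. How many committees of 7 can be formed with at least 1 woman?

Sum over valid woman counts:
C(7,1)C(12,6) = 6468
C(7,2)C(12,5) = 16632
C(7,3)C(12,4) = 17325
C(7,4)C(12,3) = 7700
C(7,5)C(12,2) = 1386
C(7,6)C(12,1) = 84
C(7,7)C(12,0) = 1
Total: 6468 + 16632 + 17325 + 7700 + 1386 + 84 + 1.

Final answer: 49596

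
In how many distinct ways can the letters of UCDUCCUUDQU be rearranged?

Letters (C:3, D:2, Q:1, U:5). Total letters: 11.
Permutations = 11!/(5! x 3! x 2!).

Final answer: 27720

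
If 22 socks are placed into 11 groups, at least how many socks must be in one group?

By the pigeonhole principle: ceiling(22/11).

Final answer: 2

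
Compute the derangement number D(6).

Derangements satisfy D(n) = (n-1)(D(n-1) + D(n-2)), starting from D(0)=1, D(1)=0.
Building up: D(2)=1, D(3)=2, D(4)=9, D(5)=44.
D(6) = 5 x (D(5) + D(4)) = 5 x (44 + 9).

Final answer: D(6) = 265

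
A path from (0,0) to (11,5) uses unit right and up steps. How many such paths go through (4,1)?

Paths (0,0)->(4,1): C(5,1) = 5.
Paths (4,1)->(11,5): C(11,4) = 330.
By multiplication principle: 5 x 330.

Final answer: 1650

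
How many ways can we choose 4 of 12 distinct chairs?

C(12,4) = 12!/(4! x (12-4)!).

Final answer: C(12,4) = 495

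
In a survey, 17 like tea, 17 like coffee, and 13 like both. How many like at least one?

|A union B| = |A| + |B| - |A intersect B| = 17 + 17 - 13.

Final answer: 21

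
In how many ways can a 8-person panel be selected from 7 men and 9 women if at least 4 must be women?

Sum over valid woman counts:
C(9,4)C(7,4) = 4410
C(9,5)C(7,3) = 4410
C(9,6)C(7,2) = 1764
C(9,7)C(7,1) = 252
C(9,8)C(7,0) = 9
Total: 4410 + 4410 + 1764 + 252 + 9.

Final answer: 10845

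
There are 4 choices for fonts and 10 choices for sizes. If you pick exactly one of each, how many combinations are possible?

By the multiplication principle: 4 x 10.

Final answer: 40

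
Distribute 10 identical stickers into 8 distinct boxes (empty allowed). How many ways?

Stars and bars: C(n+k-1, k-1) = C(17,7).

Final answer: C(17,7) = 19448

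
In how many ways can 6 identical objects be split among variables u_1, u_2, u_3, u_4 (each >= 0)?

Stars and bars with 6 stars and 3 bars:
C(6+4-1, 4-1) = C(9,3).

Final answer: C(9,3) = 84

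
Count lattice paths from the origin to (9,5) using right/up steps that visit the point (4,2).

Paths (0,0)->(4,2): C(6,2) = 15.
Paths (4,2)->(9,5): C(8,3) = 56.
By multiplication principle: 15 x 56.

Final answer: 840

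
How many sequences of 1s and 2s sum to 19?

Let f(n) count the ways. The last step is size 1 or 2, so f(n) = f(n-1) + f(n-2) with f(1)=1, f(2)=2.
Building up term by term: f(1)=1, f(2)=2, f(3)=3, f(4)=5, f(5)=8, f(6)=13, f(7)=21, f(8)=34, f(9)=55, f(10)=89, f(11)=144, f(12)=233, f(13)=377, f(14)=610, f(15)=987, f(16)=1597, f(17)=2584, f(18)=4181, f(19)=6765.

Final answer: 6765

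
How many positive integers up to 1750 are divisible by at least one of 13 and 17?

Multiples of 13: 134. Multiples of 17: 102. Of both (lcm=221): 7.
By inclusion-exclusion: 134 + 102 - 7.

Final answer: 229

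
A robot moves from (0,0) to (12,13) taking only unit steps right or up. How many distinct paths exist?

Each path has 12 right steps and 13 up steps in some order (25 steps total).
Choose which 13 of the 25 steps are up: C(25,13).

Final answer: C(25,13) = 5200300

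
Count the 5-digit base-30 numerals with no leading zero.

In base 30, the leading digit has 29 choices (1..29); each of the remaining 4 digits has 30 choices.
Total: 29 x 30^4.

Final answer: 23490000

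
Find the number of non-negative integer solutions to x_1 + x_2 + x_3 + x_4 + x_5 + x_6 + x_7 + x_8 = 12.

Stars and bars with 12 stars and 7 bars:
C(12+8-1, 8-1) = C(19,7).

Final answer: C(19,7) = 50388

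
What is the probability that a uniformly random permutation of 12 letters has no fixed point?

Use the recurrence D(n) = (n-1)(D(n-1) + D(n-2)) with D(0)=1, D(1)=0.
Building up: D(2)=1, D(3)=2, D(4)=9, D(5)=44, D(6)=265, D(7)=1854, D(8)=14833, D(9)=133496, D(10)=1334961, D(11)=14684570, D(12)=176214841.
Total arrangements: 12! = 479001600.
Probability = D(12)/12! = 16019531/43545600.

Final answer: D(12)/12! = 176214841/479001600 = 0.367879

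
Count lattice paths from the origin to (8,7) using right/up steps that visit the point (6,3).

Paths (0,0)->(6,3): C(9,3) = 84.
Paths (6,3)->(8,7): C(6,4) = 15.
By multiplication principle: 84 x 15.

Final answer: 1260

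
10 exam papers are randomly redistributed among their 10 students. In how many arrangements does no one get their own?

Derangements satisfy D(n) = (n-1)(D(n-1) + D(n-2)), starting from D(0)=1, D(1)=0.
D(2) = 1 x (0 + 1) = 1
D(3) = 2 x (1 + 0) = 2
D(4) = 3 x (2 + 1) = 9
D(5) = 4 x (9 + 2) = 44
D(6) = 5 x (44 + 9) = 265
D(7) = 6 x (265 + 44) = 1854
D(8) = 7 x (1854 + 265) = 14833
D(9) = 8 x (14833 + 1854) = 133496
D(10) = 9 x (D(9) + D(8)) = 9 x (133496 + 14833)

Final answer: D(10) = 1334961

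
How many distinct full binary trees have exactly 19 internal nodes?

The structures are counted by the Catalan number C_n. Here n = 19.
C_n = C(2n,n)/(n+1), so C_{19} = C(38,19)/20 = 35345263800/20.

Final answer: C_{19} = 1767263190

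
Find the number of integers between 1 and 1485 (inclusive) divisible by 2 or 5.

Multiples of 2: 742. Multiples of 5: 297. Of both (lcm=10): 148.
By inclusion-exclusion: 742 + 297 - 148.

Final answer: 891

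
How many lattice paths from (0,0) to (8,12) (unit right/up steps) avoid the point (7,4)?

Total paths to (8,12): C(20,12) = 125970.
Paths through (7,4): C(11,4) x C(9,8) = 2970.
Avoiding (7,4): 125970 - 2970.

Final answer: 123000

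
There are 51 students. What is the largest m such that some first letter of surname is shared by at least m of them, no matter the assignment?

There are 26 possible values for first letter of surname. With 51 students and 26 categories, by pigeonhole: ceiling(51/26).

Final answer: 2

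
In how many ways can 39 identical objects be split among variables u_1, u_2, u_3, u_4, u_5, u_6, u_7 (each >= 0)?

Stars and bars with 39 stars and 6 bars:
C(39+7-1, 7-1) = C(45,6).

Final answer: C(45,6) = 8145060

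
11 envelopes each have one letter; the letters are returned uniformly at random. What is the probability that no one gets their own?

Derangements satisfy D(n) = (n-1)(D(n-1) + D(n-2)), starting from D(0)=1, D(1)=0.
Building up: D(2)=1, D(3)=2, D(4)=9, D(5)=44, D(6)=265, D(7)=1854, D(8)=14833, D(9)=133496, D(10)=1334961, D(11)=14684570.
Total arrangements: 11! = 39916800.
Probability = D(11)/11! = 1468457/3991680.

Final answer: D(11)/11! = 14684570/39916800 = 0.367879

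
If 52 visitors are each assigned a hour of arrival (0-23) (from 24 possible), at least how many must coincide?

There are 24 possible values for hour of arrival (0-23). With 52 visitors and 24 categories, by pigeonhole: ceiling(52/24).

Final answer: 3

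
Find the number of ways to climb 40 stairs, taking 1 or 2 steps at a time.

Let f(n) be the number of climbs. Removing the last move (1 or 2 steps) gives f(n) = f(n-1) + f(n-2); base cases f(1)=1, f(2)=2.
Computing successive values: f(1)=1, f(2)=2, f(3)=3, f(4)=5, f(5)=8, f(6)=13, f(7)=21, f(8)=34, f(9)=55, f(10)=89, f(11)=144, f(12)=233, f(13)=377, f(14)=610, f(15)=987, f(16)=1597, f(17)=2584, f(18)=4181, f(19)=6765, f(20)=10946, f(21)=17711, f(22)=28657, f(23)=46368, f(24)=75025, f(25)=121393, f(26)=196418, f(27)=317811, f(28)=514229, f(29)=832040, f(30)=1346269, f(31)=2178309, f(32)=3524578, f(33)=5702887, f(34)=9227465, f(35)=14930352, f(36)=24157817, f(37)=39088169, f(38)=63245986, f(39)=102334155, f(40)=165580141.

Final answer: 165580141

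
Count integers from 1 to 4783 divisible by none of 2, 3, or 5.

|div by 2|=2391, |div by 3|=1594, |div by 5|=956.
|div by 2&3|=797, |div by 2&5|=478, |div by 3&5|=318, |div by all|=159.
By inclusion-exclusion, divisible by at least one: 2391+1594+956-797-478-318+159 = 3507.
Not divisible by any: 4783 - 3507.

Final answer: 1276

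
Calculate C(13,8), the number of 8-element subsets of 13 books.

C(13,8) = 13!/(8! x 5!).

Final answer: \binom{13}{8} = 1287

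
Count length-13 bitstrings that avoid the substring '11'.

Classify by the final bit: ...0 gives a(n-1) strings, ...01 gives a(n-2) strings. Thus a(n) = a(n-1) + a(n-2) with a(1)=2, a(2)=3.
Building up term by term: a(1)=2, a(2)=3, a(3)=5, a(4)=8, a(5)=13, a(6)=21, a(7)=34, a(8)=55, a(9)=89, a(10)=144, a(11)=233, a(12)=377, a(13)=610.

Final answer: 610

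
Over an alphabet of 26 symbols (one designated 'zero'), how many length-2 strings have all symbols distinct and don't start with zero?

First digit: 25 (nonzero). Second: 25 (not first). Third: 24, etc.
Total: 25 x 25.

Final answer: 625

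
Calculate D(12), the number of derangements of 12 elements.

Derangements satisfy D(n) = (n-1)(D(n-1) + D(n-2)), starting from D(0)=1, D(1)=0.
D(2) = 1 x (0 + 1) = 1
D(3) = 2 x (1 + 0) = 2
D(4) = 3 x (2 + 1) = 9
D(5) = 4 x (9 + 2) = 44
D(6) = 5 x (44 + 9) = 265
D(7) = 6 x (265 + 44) = 1854
D(8) = 7 x (1854 + 265) = 14833
D(9) = 8 x (14833 + 1854) = 133496
D(10) = 9 x (133496 + 14833) = 1334961
D(11) = 10 x (1334961 + 133496) = 14684570
D(12) = 11 x (D(11) + D(10)) = 11 x (14684570 + 1334961)

Final answer: D(12) = 176214841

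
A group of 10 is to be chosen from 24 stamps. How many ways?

C(24,10) = 24!/(10! x 14!).

Final answer: \binom{24}{10} = 1961256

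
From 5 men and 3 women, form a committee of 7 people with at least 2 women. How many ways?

Sum over valid woman counts:
C(3,2)C(5,5) = 3
C(3,3)C(5,4) = 5
Total: 3 + 5.

Final answer: 8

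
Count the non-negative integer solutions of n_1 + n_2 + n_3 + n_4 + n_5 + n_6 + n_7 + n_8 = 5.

Stars and bars with 5 stars and 7 bars:
C(5+8-1, 8-1) = C(12,7).

Final answer: C(12,7) = 792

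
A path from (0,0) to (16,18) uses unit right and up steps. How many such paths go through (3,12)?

Paths (0,0)->(3,12): C(15,12) = 455.
Paths (3,12)->(16,18): C(19,6) = 27132.
By multiplication principle: 455 x 27132.

Final answer: 12345060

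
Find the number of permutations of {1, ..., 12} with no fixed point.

Derangements satisfy D(n) = (n-1)(D(n-1) + D(n-2)), starting from D(0)=1, D(1)=0.
Building up: D(2)=1, D(3)=2, D(4)=9, D(5)=44, D(6)=265, D(7)=1854, D(8)=14833, D(9)=133496, D(10)=1334961, D(11)=14684570.
D(12) = 11 x (D(11) + D(10)) = 11 x (14684570 + 1334961).

Final answer: D(12) = 176214841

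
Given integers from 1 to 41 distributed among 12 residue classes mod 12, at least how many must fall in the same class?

By pigeonhole with 41 objects and 12 categories: ceiling(41/12).

Final answer: 4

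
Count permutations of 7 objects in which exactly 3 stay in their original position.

Choose which 3 elements are fixed: C(7,3) = 35.
Derange the remaining 4 using D(j) = (j-1)(D(j-1) + D(j-2)), D(0)=1, D(1)=0: D(2)=1, D(3)=2, D(4)=9.
Total: 35 x 9.

Final answer: C(7,3) D(4) = 315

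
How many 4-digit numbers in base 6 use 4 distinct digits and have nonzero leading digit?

First digit: 5 (nonzero). Second: 5 (not first). Third: 4, etc.
Total: 5 x 5 x 4 x 3.

Final answer: 300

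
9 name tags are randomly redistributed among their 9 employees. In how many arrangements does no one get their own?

D(n) = (n-1)(D(n-1) + D(n-2)), D(0)=1, D(1)=0.
D(2) = 1 x (0 + 1) = 1
D(3) = 2 x (1 + 0) = 2
D(4) = 3 x (2 + 1) = 9
D(5) = 4 x (9 + 2) = 44
D(6) = 5 x (44 + 9) = 265
D(7) = 6 x (265 + 44) = 1854
D(8) = 7 x (1854 + 265) = 14833
D(9) = 8 x (D(8) + D(7)) = 8 x (14833 + 1854)

Final answer: D(9) = 133496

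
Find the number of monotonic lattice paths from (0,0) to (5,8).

Each path has 5 right steps and 8 up steps in some order (13 steps total).
Choose which 8 of the 13 steps are up: C(13,8).

Final answer: C(13,8) = 1287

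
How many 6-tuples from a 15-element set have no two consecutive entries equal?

First character: 15 choices. Each subsequent: 14 choices (must differ from the previous one).
Total: 15 x 14^5.

Final answer: 15 x 14^{5} = 8067360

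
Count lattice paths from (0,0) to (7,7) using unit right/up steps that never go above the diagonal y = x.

Total monotonic paths to (7,7): C(14,7) = 3432.
Paths that cross above y=x (reflection bijection): C(14,8) = 3003.
Valid Dyck paths: 3432 - 3003.
(Equivalently, C_{7} = C(14,7)/8 = 3432/8.)

Final answer: C_{7} = 429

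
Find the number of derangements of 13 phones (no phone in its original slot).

D(n) = (n-1)(D(n-1) + D(n-2)), D(0)=1, D(1)=0.
D(2) = 1 x (0 + 1) = 1
D(3) = 2 x (1 + 0) = 2
D(4) = 3 x (2 + 1) = 9
D(5) = 4 x (9 + 2) = 44
D(6) = 5 x (44 + 9) = 265
D(7) = 6 x (265 + 44) = 1854
D(8) = 7 x (1854 + 265) = 14833
D(9) = 8 x (14833 + 1854) = 133496
D(10) = 9 x (133496 + 14833) = 1334961
D(11) = 10 x (1334961 + 133496) = 14684570
D(12) = 11 x (14684570 + 1334961) = 176214841
D(13) = 12 x (D(12) + D(11)) = 12 x (176214841 + 14684570)

Final answer: D(13) = 2290792932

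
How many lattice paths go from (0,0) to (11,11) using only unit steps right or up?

Each path has 11 right steps and 11 up steps in some order (22 steps total).
Choose which 11 of the 22 steps are up: C(22,11).

Final answer: C(22,11) = 705432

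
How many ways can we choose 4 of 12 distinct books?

C(12,4) = 12!/(4! x (12-4)!).

Final answer: C(12,4) = 495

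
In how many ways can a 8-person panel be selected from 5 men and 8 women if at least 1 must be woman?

Sum over valid woman counts:
C(8,3)C(5,5) = 56
C(8,4)C(5,4) = 350
C(8,5)C(5,3) = 560
C(8,6)C(5,2) = 280
C(8,7)C(5,1) = 40
C(8,8)C(5,0) = 1
Total: 56 + 350 + 560 + 280 + 40 + 1.

Final answer: 1287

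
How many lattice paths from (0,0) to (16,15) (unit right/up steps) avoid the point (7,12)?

Total paths to (16,15): C(31,15) = 300540195.
Paths through (7,12): C(19,12) x C(12,3) = 11085360.
Avoiding (7,12): 300540195 - 11085360.

Final answer: 289454835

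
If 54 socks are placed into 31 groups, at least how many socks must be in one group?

By the pigeonhole principle: ceiling(54/31).

Final answer: 2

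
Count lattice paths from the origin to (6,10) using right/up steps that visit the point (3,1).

Paths (0,0)->(3,1): C(4,1) = 4.
Paths (3,1)->(6,10): C(12,9) = 220.
By multiplication principle: 4 x 220.

Final answer: 880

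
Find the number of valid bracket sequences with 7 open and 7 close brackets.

This is a standard Catalan-number count: the answer is C_n. Here n = 7 (pairs).
Using C_0 = 1 and C_(k+1) = C_k x 2(2k+1)/(k+2), build up term by term: C_1=1, C_2=2, C_3=5, C_4=14, C_5=42, C_6=132, C_7=429.

Final answer: C_{7} = 429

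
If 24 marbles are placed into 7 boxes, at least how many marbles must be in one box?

By the pigeonhole principle: ceiling(24/7).

Final answer: 4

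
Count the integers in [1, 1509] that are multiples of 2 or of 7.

Multiples of 2: 754. Multiples of 7: 215. Of both (lcm=14): 107.
By inclusion-exclusion: 754 + 215 - 107.

Final answer: 862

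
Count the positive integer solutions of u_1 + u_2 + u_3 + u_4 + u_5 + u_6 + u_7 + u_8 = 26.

Substitute u'_i = u_i - 1 (so u'_i >= 0). Then sum u'_i = 26 - 8 = 18.
Stars and bars: C(18+8-1, 8-1) = C(25,7).

Final answer: C(25,7) = 480700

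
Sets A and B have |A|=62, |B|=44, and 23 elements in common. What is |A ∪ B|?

|A union B| = |A| + |B| - |A intersect B| = 62 + 44 - 23.

Final answer: 83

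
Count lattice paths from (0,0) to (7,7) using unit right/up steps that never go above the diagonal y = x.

Total monotonic paths to (7,7): C(14,7) = 3432.
By the reflection principle, paths that go above the diagonal number C(14,8) = 3003.
Valid Dyck paths: 3432 - 3003.
(Equivalently, C_{7} = C(14,7)/8 = 3432/8.)

Final answer: C_{7} = 429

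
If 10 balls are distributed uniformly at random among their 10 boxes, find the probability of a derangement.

D(n) = (n-1)(D(n-1) + D(n-2)), D(0)=1, D(1)=0.
Building up: D(2)=1, D(3)=2, D(4)=9, D(5)=44, D(6)=265, D(7)=1854, D(8)=14833, D(9)=133496, D(10)=1334961.
Total arrangements: 10! = 3628800.
Probability = D(10)/10! = 16481/44800.

Final answer: D(10)/10! = 1334961/3628800 = 0.367879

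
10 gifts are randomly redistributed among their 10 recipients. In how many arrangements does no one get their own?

Use the recurrence D(n) = (n-1)(D(n-1) + D(n-2)) with D(0)=1, D(1)=0.
D(2) = 1 x (0 + 1) = 1
D(3) = 2 x (1 + 0) = 2
D(4) = 3 x (2 + 1) = 9
D(5) = 4 x (9 + 2) = 44
D(6) = 5 x (44 + 9) = 265
D(7) = 6 x (265 + 44) = 1854
D(8) = 7 x (1854 + 265) = 14833
D(9) = 8 x (14833 + 1854) = 133496
D(10) = 9 x (D(9) + D(8)) = 9 x (133496 + 14833)

Final answer: D(10) = 1334961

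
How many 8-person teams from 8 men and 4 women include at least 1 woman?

Sum over valid woman counts:
C(4,1)C(8,7) = 32
C(4,2)C(8,6) = 168
C(4,3)C(8,5) = 224
C(4,4)C(8,4) = 70
Total: 32 + 168 + 224 + 70.

Final answer: 494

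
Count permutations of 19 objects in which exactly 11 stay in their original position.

Choose which 11 elements are fixed: C(19,11) = 75582.
Derange the remaining 8 using D(j) = (j-1)(D(j-1) + D(j-2)), D(0)=1, D(1)=0: D(2)=1, D(3)=2, D(4)=9, D(5)=44, D(6)=265, D(7)=1854, D(8)=14833.
Total: 75582 x 14833.

Final answer: C(19,11) D(8) = 1121107806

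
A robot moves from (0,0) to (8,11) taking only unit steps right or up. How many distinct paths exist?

Each path has 8 right steps and 11 up steps in some order (19 steps total).
Choose which 11 of the 19 steps are up: C(19,11).

Final answer: C(19,11) = 75582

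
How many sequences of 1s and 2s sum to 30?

Let f(n) be the number of climbs. Removing the last move (1 or 2 steps) gives f(n) = f(n-1) + f(n-2); base cases f(1)=1, f(2)=2.
Computing successive values: f(1)=1, f(2)=2, f(3)=3, f(4)=5, f(5)=8, f(6)=13, f(7)=21, f(8)=34, f(9)=55, f(10)=89, f(11)=144, f(12)=233, f(13)=377, f(14)=610, f(15)=987, f(16)=1597, f(17)=2584, f(18)=4181, f(19)=6765, f(20)=10946, f(21)=17711, f(22)=28657, f(23)=46368, f(24)=75025, f(25)=121393, f(26)=196418, f(27)=317811, f(28)=514229, f(29)=832040, f(30)=1346269.

Final answer: 1346269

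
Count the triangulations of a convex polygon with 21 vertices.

This is a standard Catalan-number count: the answer is C_n. Here n = 21 - 2 = 19.
C_n = (2n)!/(n!(n+1)!), so C_{19} = 38!/(19! x 20!) = C(38,19)/20 = 35345263800/20.

Final answer: C_{19} = 1767263190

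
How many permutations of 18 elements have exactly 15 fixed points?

Choose which 15 elements are fixed: C(18,15) = 816.
Derange the remaining 3 using D(j) = (j-1)(D(j-1) + D(j-2)), D(0)=1, D(1)=0: D(2)=1, D(3)=2.
Total: 816 x 2.

Final answer: C(18,15) D(3) = 1632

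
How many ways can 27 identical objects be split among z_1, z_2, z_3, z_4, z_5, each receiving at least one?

Substitute z'_i = z_i - 1 (so z'_i >= 0). Then sum z'_i = 27 - 5 = 22.
Stars and bars: C(22+5-1, 5-1) = C(26,4).

Final answer: C(26,4) = 14950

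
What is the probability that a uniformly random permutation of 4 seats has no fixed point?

Use the recurrence D(n) = (n-1)(D(n-1) + D(n-2)) with D(0)=1, D(1)=0.
Building up: D(2)=1, D(3)=2, D(4)=9.
Total arrangements: 4! = 24.
Probability = D(4)/4! = 3/8.

Final answer: D(4)/4! = 9/24 = 0.375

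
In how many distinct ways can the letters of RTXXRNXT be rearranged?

Letters (N:1, R:2, T:2, X:3). Total letters: 8.
Permutations = 8!/(3! x 2! x 2!).

Final answer: 1680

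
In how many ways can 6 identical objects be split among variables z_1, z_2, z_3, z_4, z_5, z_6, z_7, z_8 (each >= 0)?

Stars and bars with 6 stars and 7 bars:
C(6+8-1, 8-1) = C(13,7).

Final answer: C(13,7) = 1716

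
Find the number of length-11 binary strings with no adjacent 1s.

Let a(n) count valid strings. If the last bit is 0 the prefix is any valid string of length n-1; if it is 1 the string must end in 01 with a valid prefix of length n-2. So a(n) = a(n-1) + a(n-2), a(1)=2, a(2)=3.
Iterating the recurrence: a(1)=2, a(2)=3, a(3)=5, a(4)=8, a(5)=13, a(6)=21, a(7)=34, a(8)=55, a(9)=89, a(10)=144, a(11)=233.

Final answer: 233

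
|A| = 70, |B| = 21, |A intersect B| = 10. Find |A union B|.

|A union B| = |A| + |B| - |A intersect B| = 70 + 21 - 10.

Final answer: 81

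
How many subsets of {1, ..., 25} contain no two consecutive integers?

Condition on whether n belongs to the subset: if not, any valid subset of {1, ..., n-1} works (a(n-1)); if so, n-1 is excluded and the rest is a valid subset of {1, ..., n-2} (a(n-2)). Hence a(n) = a(n-1) + a(n-2), a(1)=2, a(2)=3.
Computing successive values: a(1)=2, a(2)=3, a(3)=5, a(4)=8, a(5)=13, a(6)=21, a(7)=34, a(8)=55, a(9)=89, a(10)=144, a(11)=233, a(12)=377, a(13)=610, a(14)=987, a(15)=1597, a(16)=2584, a(17)=4181, a(18)=6765, a(19)=10946, a(20)=17711, a(21)=28657, a(22)=46368, a(23)=75025, a(24)=121393, a(25)=196418.

Final answer: 196418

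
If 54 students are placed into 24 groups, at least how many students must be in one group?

By the pigeonhole principle: ceiling(54/24).

Final answer: 3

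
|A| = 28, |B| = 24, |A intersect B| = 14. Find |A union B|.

|A union B| = |A| + |B| - |A intersect B| = 28 + 24 - 14.

Final answer: 38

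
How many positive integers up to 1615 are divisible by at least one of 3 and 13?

Multiples of 3: 538. Multiples of 13: 124. Of both (lcm=39): 41.
By inclusion-exclusion: 538 + 124 - 41.

Final answer: 621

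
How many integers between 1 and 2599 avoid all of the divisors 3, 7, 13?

|div by 3|=866, |div by 7|=371, |div by 13|=199.
|div by 3&7|=123, |div by 3&13|=66, |div by 7&13|=28, |div by all|=9.
By inclusion-exclusion, divisible by at least one: 866+371+199-123-66-28+9 = 1228.
Not divisible by any: 2599 - 1228.

Final answer: 1371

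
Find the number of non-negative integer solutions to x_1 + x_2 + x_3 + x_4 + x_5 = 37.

Stars and bars with 37 stars and 4 bars:
C(37+5-1, 5-1) = C(41,4).

Final answer: C(41,4) = 101270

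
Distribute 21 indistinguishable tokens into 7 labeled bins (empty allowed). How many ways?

Stars and bars: C(n+k-1, k-1) = C(27,6).

Final answer: C(27,6) = 296010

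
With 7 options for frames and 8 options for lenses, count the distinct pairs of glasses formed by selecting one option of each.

By the multiplication principle: 7 x 8.

Final answer: 56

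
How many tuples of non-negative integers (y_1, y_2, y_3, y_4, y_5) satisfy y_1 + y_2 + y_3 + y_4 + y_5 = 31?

Stars and bars with 31 stars and 4 bars:
C(31+5-1, 5-1) = C(35,4).

Final answer: C(35,4) = 52360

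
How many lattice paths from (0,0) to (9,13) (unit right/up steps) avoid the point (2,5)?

Total paths to (9,13): C(22,13) = 497420.
Paths through (2,5): C(7,5) x C(15,8) = 135135.
Avoiding (2,5): 497420 - 135135.

Final answer: 362285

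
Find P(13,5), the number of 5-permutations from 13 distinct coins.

P(13,5) = 13!/(13-5)! = 13!/8!.

Final answer: P(13,5) = 154440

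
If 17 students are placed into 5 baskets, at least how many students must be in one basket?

By the pigeonhole principle: ceiling(17/5).

Final answer: 4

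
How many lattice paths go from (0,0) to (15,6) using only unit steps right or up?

Each path has 15 right steps and 6 up steps in some order (21 steps total).
Choose which 6 of the 21 steps are up: C(21,6).

Final answer: C(21,6) = 54264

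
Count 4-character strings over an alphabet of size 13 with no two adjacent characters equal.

First character: 13 choices. Each subsequent: 12 choices (must differ from the previous one).
Total: 13 x 12^3.

Final answer: 13 x 12^{3} = 22464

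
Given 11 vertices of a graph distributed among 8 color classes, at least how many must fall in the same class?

By pigeonhole with 11 objects and 8 categories: ceiling(11/8).

Final answer: 2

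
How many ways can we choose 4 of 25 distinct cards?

C(25,4) = 25!/(4! x 21!).

Final answer: \binom{25}{4} = 12650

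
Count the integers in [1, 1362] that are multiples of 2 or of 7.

Multiples of 2: 681. Multiples of 7: 194. Of both (lcm=14): 97.
By inclusion-exclusion: 681 + 194 - 97.

Final answer: 778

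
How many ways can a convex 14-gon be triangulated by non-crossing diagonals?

This is counted by the nth Catalan number C_n. Here n = 14 - 2 = 12.
C_n = (2n)!/(n!(n+1)!), so C_{12} = 24!/(12! x 13!) = C(24,12)/13 = 2704156/13.

Final answer: C_{12} = 208012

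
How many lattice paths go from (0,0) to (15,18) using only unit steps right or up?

Each path has 15 right steps and 18 up steps in some order (33 steps total).
Choose which 18 of the 33 steps are up: C(33,18).

Final answer: C(33,18) = 1037158320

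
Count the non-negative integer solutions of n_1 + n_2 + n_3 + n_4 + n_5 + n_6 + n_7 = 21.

Stars and bars with 21 stars and 6 bars:
C(21+7-1, 7-1) = C(27,6).

Final answer: C(27,6) = 296010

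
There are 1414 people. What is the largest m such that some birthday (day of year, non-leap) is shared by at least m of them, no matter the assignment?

There are 365 possible values for birthday (day of year, non-leap). With 1414 people and 365 categories, by pigeonhole: ceiling(1414/365).

Final answer: 4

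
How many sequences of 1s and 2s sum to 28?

Condition on the final move: it is a 1-step (f(n-1) ways to get there) or a 2-step (f(n-2) ways), so f(n) = f(n-1) + f(n-2), with f(1)=1, f(2)=2.
Building up term by term: f(1)=1, f(2)=2, f(3)=3, f(4)=5, f(5)=8, f(6)=13, f(7)=21, f(8)=34, f(9)=55, f(10)=89, f(11)=144, f(12)=233, f(13)=377, f(14)=610, f(15)=987, f(16)=1597, f(17)=2584, f(18)=4181, f(19)=6765, f(20)=10946, f(21)=17711, f(22)=28657, f(23)=46368, f(24)=75025, f(25)=121393, f(26)=196418, f(27)=317811, f(28)=514229.

Final answer: 514229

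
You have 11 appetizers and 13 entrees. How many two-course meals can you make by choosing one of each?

By the multiplication principle: 11 x 13.

Final answer: 143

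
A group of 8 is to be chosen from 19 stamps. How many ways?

C(19,8) = 19!/(8! x (19-8)!).

Final answer: C(19,8) = 75582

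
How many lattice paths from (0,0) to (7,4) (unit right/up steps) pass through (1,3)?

Paths (0,0)->(1,3): C(4,3) = 4.
Paths (1,3)->(7,4): C(7,1) = 7.
By multiplication principle: 4 x 7.

Final answer: 28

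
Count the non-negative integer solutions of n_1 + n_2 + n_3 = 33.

Stars and bars with 33 stars and 2 bars:
C(33+3-1, 3-1) = C(35,2).

Final answer: C(35,2) = 595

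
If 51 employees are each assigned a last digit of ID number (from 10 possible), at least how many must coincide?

There are 10 possible values for last digit of ID number. With 51 employees and 10 categories, by pigeonhole: ceiling(51/10).

Final answer: 6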